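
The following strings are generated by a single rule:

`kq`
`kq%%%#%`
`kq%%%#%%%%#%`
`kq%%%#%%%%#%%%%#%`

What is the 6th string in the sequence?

kq%%%#%%%%#%%%%#%%%%#%%%%#%

Every step adds %%%#% to the end: s(k+1) = s(k)·%%%#%.
From kq%%%#%%%%#%%%%#%, 2 further steps: kq%%%#%%%%#%%%%#% → kq%%%#%%%%#%%%%#%%%%#% → (answer).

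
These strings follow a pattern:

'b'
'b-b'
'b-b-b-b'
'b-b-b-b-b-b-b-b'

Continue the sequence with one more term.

b-b-b-b-b-b-b-b-b-b-b-b-b-b-b-b

Every step duplicates the string with '-' between the halves.
So the next term is two copies of b-b-b-b-b-b-b-b with '-' between the halves.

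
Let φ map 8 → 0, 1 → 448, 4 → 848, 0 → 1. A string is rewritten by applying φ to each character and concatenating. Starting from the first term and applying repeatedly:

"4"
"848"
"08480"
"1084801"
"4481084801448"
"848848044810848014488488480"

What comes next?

0848008480184884804481084801448848848008480084801

Applying the rule to each of the 27 symbols of 848848044810848014488488480 gives the pieces 0 848 0 0 848 0 1 848 848 0 448 1 0 848 0 1 448 848 848 0 0 848 0 0 848 0 1, which concatenate to the answer.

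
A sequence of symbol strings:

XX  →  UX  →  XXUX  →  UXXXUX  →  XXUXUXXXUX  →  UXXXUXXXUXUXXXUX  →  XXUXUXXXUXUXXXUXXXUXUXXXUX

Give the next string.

UXXXUXXXUXUXXXUXXXUXUXXXUXUXXXUXXXUXUXXXUX

Each term (from the third on) is the two preceding terms concatenated in order: term 3 = XX·UX = XXUX.
Continuing: UXXXUXXXUXUXXXUX · XXUXUXXXUXUXXXUXXXUXUXXXUX gives term 8.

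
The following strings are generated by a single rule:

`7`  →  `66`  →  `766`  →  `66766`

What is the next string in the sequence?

This is a Fibonacci-style word recurrence s(k) = s(k−2)·s(k−1): e.g. 7·66 = 766.
So term 5 is 766·66766.

76666766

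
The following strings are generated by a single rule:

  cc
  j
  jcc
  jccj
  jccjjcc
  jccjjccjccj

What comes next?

Each term (from the third on) is the previous term followed by the one before it: term 3 = j·cc = jcc.
So term 7 is jccjjccjccj·jccjjcc.

jccjjccjccjjccjjcc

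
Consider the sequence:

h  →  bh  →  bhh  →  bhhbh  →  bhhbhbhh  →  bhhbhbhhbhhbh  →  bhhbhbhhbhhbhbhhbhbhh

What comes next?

Each term (from the third on) is the previous term followed by the one before it: term 3 = bh·h = bhh.
The next term joins bhhbhbhhbhhbhbhhbhbhh and bhhbhbhhbhhbh.

bhhbhbhhbhhbhbhhbhbhhbhhbhbhhbhhbh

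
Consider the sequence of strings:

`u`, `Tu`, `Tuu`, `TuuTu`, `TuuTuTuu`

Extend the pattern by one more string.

This is a Fibonacci-style word recurrence s(k) = s(k−1)·s(k−2): e.g. Tu·u = Tuu.
The next term joins TuuTuTuu and TuuTu.

TuuTuTuuTuuTu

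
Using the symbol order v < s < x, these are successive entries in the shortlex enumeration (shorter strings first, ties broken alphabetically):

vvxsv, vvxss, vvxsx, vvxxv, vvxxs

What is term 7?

Advancing 2 positions from vvxxs through vvxxs → vvxxx reaches term 7.

vsvvv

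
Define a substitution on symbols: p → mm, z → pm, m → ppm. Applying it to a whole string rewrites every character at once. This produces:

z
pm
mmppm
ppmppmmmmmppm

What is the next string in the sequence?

mmmmppmmmmmppmppmppmppmppmmmmmppm

Replace each of the 13 characters of ppmppmmmmmppm in place — mm mm ppm mm mm ppm ppm ppm ppm ppm mm mm ppm — and concatenate.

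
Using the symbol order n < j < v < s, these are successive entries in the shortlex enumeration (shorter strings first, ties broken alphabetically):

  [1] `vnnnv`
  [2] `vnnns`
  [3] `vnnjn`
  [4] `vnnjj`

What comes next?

The successor of vnnjj increments the rightmost position that isn't already s and resets every position after it to n.

vnnjv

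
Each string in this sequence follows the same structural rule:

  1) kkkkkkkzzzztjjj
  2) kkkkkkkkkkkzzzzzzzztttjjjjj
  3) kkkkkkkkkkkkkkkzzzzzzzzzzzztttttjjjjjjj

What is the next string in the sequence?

Reading off run lengths: k runs 7, 11, 15; z runs 4, 8, 12; t runs 1, 3, 5; j runs 3, 5, 7 — each is linear in n (n = 1, 2, …).
For the next term, n = 4, so the run lengths are 19, 16, 7, 9.

kkkkkkkkkkkkkkkkkkkzzzzzzzzzzzzzzzztttttttjjjjjjjjj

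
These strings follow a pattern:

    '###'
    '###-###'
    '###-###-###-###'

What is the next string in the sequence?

Every step duplicates the string with '-' between the halves.
Doubling ###-###-###-### with '-' between the halves:

###-###-###-###-###-###-###-###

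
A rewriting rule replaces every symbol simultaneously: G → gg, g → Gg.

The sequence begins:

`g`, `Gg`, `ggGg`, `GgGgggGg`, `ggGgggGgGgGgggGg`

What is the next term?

Rewriting the 16 symbols of ggGgggGgGgGgggGg one by one yields Gg Gg gg Gg Gg Gg gg Gg gg Gg gg Gg Gg Gg gg Gg; concatenated:

GgGgggGgGgGgggGgggGgggGgGgGgggGg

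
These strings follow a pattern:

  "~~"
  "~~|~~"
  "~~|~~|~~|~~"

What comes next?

s(k+1) = s(k)·|·s(k) — each term doubles the last with '|' between the halves.
Doubling ~~|~~|~~|~~ with '|' between the halves:

~~|~~|~~|~~|~~|~~|~~|~~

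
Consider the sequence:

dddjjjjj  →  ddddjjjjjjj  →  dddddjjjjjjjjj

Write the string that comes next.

The n-th term is n+1 d's then 2n+1 j's, where the shown terms are n = 2, 3, 4.
At n = 5 the blocks have lengths 6, 11.

ddddddjjjjjjjjjjj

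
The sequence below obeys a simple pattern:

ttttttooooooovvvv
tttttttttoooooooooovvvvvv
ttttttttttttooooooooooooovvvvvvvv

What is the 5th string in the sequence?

Each string has the form t^{3n} o^{3n+1} v^{2n}, where the shown terms are n = 2, 3, 4.
Setting n = 6 gives 18, 19, 12 characters in each block.

ttttttttttttttttttooooooooooooooooooovvvvvvvvvvvv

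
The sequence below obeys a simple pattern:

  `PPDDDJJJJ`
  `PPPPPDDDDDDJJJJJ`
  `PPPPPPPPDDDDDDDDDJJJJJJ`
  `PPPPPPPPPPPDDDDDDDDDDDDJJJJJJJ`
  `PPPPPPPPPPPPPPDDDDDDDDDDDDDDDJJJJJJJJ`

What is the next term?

PPPPPPPPPPPPPPPPPDDDDDDDDDDDDDDDDDDJJJJJJJJJ

Reading off run lengths: P runs 2, 5, 8, 11, 14; D runs 3, 6, 9, 12, 15; J runs 4, 5, 6, 7, 8 — each is linear in n (n = 1, 2, …).
Setting n = 6 gives 17, 18, 9 characters in each block.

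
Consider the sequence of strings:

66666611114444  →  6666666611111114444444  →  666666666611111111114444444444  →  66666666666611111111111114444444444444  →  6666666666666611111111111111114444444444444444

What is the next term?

666666666666666611111111111111111114444444444444444444

Reading off run lengths: 6 runs 6, 8, 10, 12, 14; 1 runs 4, 7, 10, 13, 16; 4 runs 4, 7, 10, 13, 16 — each is linear in n, where the shown terms are n = 2, 3, 4, 5, 6.
Setting n = 7 gives 16, 19, 19 characters in each block.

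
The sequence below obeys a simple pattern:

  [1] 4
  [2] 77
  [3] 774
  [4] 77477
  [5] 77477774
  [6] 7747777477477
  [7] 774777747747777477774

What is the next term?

7747777477477774777747747777477477

This is a Fibonacci-style word recurrence s(k) = s(k−1)·s(k−2): e.g. 77·4 = 774.
Continuing: 774777747747777477774 · 7747777477477 gives term 8.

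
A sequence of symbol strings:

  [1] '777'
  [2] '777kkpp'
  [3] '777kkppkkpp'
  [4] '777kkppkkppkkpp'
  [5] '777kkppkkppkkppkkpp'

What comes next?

777kkppkkppkkppkkppkkpp

Every step adds kkpp to the end: s(k+1) = s(k)·kkpp.
One more step from 777kkppkkppkkppkkpp gives the answer.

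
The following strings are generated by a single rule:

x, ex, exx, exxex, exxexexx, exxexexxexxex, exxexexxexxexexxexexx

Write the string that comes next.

From term 3 onward, concatenate the last term with the second-to-last: ex·x = exx, exx·ex = exxex, …
Continuing: exxexexxexxexexxexexx · exxexexxexxex gives term 8.

exxexexxexxexexxexexxexxexexxexxex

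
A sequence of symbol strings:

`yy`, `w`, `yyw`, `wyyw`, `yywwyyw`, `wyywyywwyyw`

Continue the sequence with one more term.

yywwyywwyywyywwyyw

Each term (from the third on) is the two preceding terms concatenated in order: term 3 = yy·w = yyw.
Continuing: yywwyyw · wyywyywwyyw gives term 7.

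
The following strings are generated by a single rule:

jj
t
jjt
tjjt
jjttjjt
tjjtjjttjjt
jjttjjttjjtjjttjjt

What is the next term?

This is a Fibonacci-style word recurrence s(k) = s(k−2)·s(k−1): e.g. jj·t = jjt.
Continuing: tjjtjjttjjt · jjttjjttjjtjjttjjt gives term 8.

tjjtjjttjjtjjttjjttjjtjjttjjt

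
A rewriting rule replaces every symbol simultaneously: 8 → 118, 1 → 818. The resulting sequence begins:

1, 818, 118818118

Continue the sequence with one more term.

818818118118818118818818118

Expanding 118818118: 1→818, 1→818, 8→118, 8→118, 1→818, 8→118, 1→818, 1→818, 8→118. Concatenated: 818 818 118 118 818 118 818 818 118.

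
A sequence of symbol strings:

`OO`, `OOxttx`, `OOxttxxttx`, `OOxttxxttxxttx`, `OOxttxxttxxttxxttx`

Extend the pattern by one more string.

OOxttxxttxxttxxttxxttx

Each term is the previous one with xttx appended.
So the next term is OOxttxxttxxttxxttx·xttx.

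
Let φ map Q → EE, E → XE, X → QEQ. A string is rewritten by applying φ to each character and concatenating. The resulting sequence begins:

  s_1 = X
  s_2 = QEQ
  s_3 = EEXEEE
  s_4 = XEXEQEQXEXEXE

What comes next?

Replace each of the 13 characters of XEXEQEQXEXEXE in place — QEQ XE QEQ XE EE XE EE QEQ XE QEQ XE QEQ XE — and concatenate.

QEQXEQEQXEEEXEEEQEQXEQEQXEQEQXE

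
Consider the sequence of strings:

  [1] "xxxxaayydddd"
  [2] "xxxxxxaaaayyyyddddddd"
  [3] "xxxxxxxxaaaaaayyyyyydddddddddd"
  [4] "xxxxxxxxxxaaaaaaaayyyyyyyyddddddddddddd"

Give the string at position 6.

Term n consists of 2n+2 x's, followed by 2n a's, followed by 2n y's, followed by 3n+1 d's (n = 1, 2, …).
For term 6, n = 6, so the run lengths are 14, 12, 12, 19.

xxxxxxxxxxxxxxaaaaaaaaaaaayyyyyyyyyyyyddddddddddddddddddd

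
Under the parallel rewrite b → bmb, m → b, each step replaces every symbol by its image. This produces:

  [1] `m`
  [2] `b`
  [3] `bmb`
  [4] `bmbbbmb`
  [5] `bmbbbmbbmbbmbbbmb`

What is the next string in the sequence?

φ(bmbbbmbbmbbmbbbmb) expands symbol-by-symbol to bmb b bmb bmb bmb b bmb bmb b bmb bmb b bmb bmb bmb b bmb; joining the 17 pieces gives the next term.

bmbbbmbbmbbmbbbmbbmbbbmbbmbbbmbbmbbmbbbmb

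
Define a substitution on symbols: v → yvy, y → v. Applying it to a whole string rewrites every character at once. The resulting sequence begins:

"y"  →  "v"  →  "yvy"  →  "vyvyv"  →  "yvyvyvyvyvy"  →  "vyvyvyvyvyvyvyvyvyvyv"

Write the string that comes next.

yvyvyvyvyvyvyvyvyvyvyvyvyvyvyvyvyvyvyvyvyvy

φ(vyvyvyvyvyvyvyvyvyvyv) expands symbol-by-symbol to yvy v yvy v yvy v yvy v yvy v yvy v yvy v yvy v yvy v yvy v yvy; joining the 21 pieces gives the next term.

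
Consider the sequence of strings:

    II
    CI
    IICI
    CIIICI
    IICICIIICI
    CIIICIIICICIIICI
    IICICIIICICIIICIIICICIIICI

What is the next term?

CIIICIIICICIIICIIICICIIICICIIICIIICICIIICI

This is a Fibonacci-style word recurrence s(k) = s(k−2)·s(k−1): e.g. II·CI = IICI.
Continuing: CIIICIIICICIIICI · IICICIIICICIIICIIICICIIICI gives term 8.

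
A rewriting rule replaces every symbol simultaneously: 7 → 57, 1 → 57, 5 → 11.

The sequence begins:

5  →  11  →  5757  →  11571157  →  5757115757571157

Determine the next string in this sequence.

Rewriting the 16 symbols of 5757115757571157 one by one yields 11 57 11 57 57 57 11 57 11 57 11 57 57 57 11 57; concatenated:

11571157575711571157115757571157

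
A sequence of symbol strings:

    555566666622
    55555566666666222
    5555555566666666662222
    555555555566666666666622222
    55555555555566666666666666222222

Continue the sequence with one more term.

5555555555555566666666666666662222222

Reading off run lengths: 5 runs 4, 6, 8, 10, 12; 6 runs 6, 8, 10, 12, 14; 2 runs 2, 3, 4, 5, 6 — each is linear in n, where the shown terms are n = 2, 3, 4, 5, 6.
At n = 7 the blocks have lengths 14, 16, 7.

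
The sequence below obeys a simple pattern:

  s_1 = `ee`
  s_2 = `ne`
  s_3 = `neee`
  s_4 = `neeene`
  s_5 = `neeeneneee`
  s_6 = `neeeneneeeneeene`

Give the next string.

neeeneneeeneeeneneeeneneee

Each term (from the third on) is the previous term followed by the one before it: term 3 = ne·ee = neee.
The next term joins neeeneneeeneeene and neeeneneee.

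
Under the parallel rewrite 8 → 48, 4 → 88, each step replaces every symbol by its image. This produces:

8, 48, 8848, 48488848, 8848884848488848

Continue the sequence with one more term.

Rewriting the 16 symbols of 8848884848488848 one by one yields 48 48 88 48 48 48 88 48 88 48 88 48 48 48 88 48; concatenated:

48488848484888488848884848488848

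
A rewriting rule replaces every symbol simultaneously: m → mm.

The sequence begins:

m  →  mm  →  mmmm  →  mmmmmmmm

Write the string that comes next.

Expanding mmmmmmmm: m→mm, m→mm, m→mm, m→mm, m→mm, m→mm, m→mm, m→mm. Concatenated: mm mm mm mm mm mm mm mm.

mmmmmmmmmmmmmmmm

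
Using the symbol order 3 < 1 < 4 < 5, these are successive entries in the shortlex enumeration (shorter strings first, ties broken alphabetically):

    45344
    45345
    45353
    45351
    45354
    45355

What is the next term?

45133

Find the rightmost character of 45355 below 5, bump it to the next letter, and reset everything to its right to 3.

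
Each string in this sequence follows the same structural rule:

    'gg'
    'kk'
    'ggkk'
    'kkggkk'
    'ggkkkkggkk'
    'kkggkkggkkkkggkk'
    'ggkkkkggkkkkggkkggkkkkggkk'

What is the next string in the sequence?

This is a Fibonacci-style word recurrence s(k) = s(k−2)·s(k−1): e.g. gg·kk = ggkk.
So term 8 is kkggkkggkkkkggkk·ggkkkkggkkkkggkkggkkkkggkk.

kkggkkggkkkkggkkggkkkkggkkkkggkkggkkkkggkk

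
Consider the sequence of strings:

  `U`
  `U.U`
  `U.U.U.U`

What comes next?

Every step duplicates the string with '.' between the halves.
So the next term is two copies of U.U.U.U with '.' between the halves.

U.U.U.U.U.U.U.U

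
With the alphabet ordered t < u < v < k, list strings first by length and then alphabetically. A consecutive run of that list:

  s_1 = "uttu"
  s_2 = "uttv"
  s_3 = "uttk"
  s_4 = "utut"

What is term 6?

utuv

Continuing the enumeration 2 steps past utut: utut → utuu → (answer).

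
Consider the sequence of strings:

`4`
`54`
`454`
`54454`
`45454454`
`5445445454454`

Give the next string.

454544545445445454454

This is a Fibonacci-style word recurrence s(k) = s(k−2)·s(k−1): e.g. 4·54 = 454.
Continuing: 45454454 · 5445445454454 gives term 7.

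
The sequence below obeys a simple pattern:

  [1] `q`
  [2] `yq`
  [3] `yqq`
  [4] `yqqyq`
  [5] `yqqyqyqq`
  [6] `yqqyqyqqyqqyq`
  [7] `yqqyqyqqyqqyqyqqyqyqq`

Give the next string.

yqqyqyqqyqqyqyqqyqyqqyqqyqyqqyqqyq

This is a Fibonacci-style word recurrence s(k) = s(k−1)·s(k−2): e.g. yq·q = yqq.
Continuing: yqqyqyqqyqqyqyqqyqyqq · yqqyqyqqyqqyq gives term 8.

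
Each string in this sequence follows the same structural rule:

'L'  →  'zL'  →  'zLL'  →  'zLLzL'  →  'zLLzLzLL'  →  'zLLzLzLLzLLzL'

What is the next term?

This is a Fibonacci-style word recurrence s(k) = s(k−1)·s(k−2): e.g. zL·L = zLL.
So term 7 is zLLzLzLLzLLzL·zLLzLzLL.

zLLzLzLLzLLzLzLLzLzLL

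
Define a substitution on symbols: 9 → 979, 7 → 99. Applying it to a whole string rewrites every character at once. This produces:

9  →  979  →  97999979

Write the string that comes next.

9799997997997997999979

Rewriting each symbol of 97999979: 9→979, 7→99, 9→979, 9→979, 9→979, 9→979, 7→99, 9→979, which concatenates to 979 99 979 979 979 979 99 979.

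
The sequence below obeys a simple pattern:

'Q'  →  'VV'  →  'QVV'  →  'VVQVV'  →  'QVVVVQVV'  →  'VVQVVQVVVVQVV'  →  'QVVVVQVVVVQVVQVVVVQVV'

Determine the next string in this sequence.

VVQVVQVVVVQVVQVVVVQVVVVQVVQVVVVQVV

This is a Fibonacci-style word recurrence s(k) = s(k−2)·s(k−1): e.g. Q·VV = QVV.
The next term joins VVQVVQVVVVQVV and QVVVVQVVVVQVVQVVVVQVV.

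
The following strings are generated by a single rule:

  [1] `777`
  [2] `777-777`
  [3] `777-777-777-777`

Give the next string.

s(k+1) = s(k)·-·s(k) — each term doubles the last with '-' between the halves.
One more doubling of 777-777-777-777 gives the answer.

777-777-777-777-777-777-777-777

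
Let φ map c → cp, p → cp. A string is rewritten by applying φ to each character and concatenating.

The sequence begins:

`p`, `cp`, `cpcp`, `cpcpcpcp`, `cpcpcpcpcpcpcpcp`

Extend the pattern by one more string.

Applying the rule to each of the 16 symbols of cpcpcpcpcpcpcpcp gives the pieces cp cp cp cp cp cp cp cp cp cp cp cp cp cp cp cp, which concatenate to the answer.

cpcpcpcpcpcpcpcpcpcpcpcpcpcpcpcp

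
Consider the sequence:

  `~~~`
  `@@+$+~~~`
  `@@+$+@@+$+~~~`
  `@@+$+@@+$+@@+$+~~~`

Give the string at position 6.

Each term is the previous one with @@+$+ prepended.
From @@+$+@@+$+@@+$+~~~, 2 further steps: @@+$+@@+$+@@+$+~~~ → @@+$+@@+$+@@+$+@@+$+~~~ → (answer).

@@+$+@@+$+@@+$+@@+$+@@+$+~~~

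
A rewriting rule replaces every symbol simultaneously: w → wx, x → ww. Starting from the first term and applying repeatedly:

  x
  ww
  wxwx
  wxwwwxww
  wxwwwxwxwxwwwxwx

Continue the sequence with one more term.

Applying the rule to each of the 16 symbols of wxwwwxwxwxwwwxwx gives the pieces wx ww wx wx wx ww wx ww wx ww wx wx wx ww wx ww, which concatenate to the answer.

wxwwwxwxwxwwwxwwwxwwwxwxwxwwwxww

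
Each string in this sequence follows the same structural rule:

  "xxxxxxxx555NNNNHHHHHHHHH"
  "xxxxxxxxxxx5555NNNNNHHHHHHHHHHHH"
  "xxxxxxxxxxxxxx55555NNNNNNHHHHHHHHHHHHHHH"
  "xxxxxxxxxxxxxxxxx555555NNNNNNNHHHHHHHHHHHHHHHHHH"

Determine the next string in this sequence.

xxxxxxxxxxxxxxxxxxxx5555555NNNNNNNNHHHHHHHHHHHHHHHHHHHHH

Each string has the form x^{3n-1} 5^{n} N^{n+1} H^{3n}, where the shown terms are n = 3, 4, 5, 6.
For the next term, n = 7, so the run lengths are 20, 7, 8, 21.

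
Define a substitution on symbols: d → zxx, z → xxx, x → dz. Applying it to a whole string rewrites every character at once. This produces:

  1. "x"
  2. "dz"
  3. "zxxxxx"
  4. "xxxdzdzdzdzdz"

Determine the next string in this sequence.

dzdzdzzxxxxxzxxxxxzxxxxxzxxxxxzxxxxx

φ(xxxdzdzdzdzdz) expands symbol-by-symbol to dz dz dz zxx xxx zxx xxx zxx xxx zxx xxx zxx xxx; joining the 13 pieces gives the next term.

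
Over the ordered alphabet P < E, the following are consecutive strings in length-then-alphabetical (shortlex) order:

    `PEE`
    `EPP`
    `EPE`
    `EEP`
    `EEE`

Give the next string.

PPPP

EEE is the last string of length 3, so the next is the first of length 4: P repeated 4 times.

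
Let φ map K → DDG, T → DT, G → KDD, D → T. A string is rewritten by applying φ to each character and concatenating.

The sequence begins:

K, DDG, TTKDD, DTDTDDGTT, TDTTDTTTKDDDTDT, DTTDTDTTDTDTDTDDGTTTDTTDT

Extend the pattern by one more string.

Replace each of the 25 characters of DTTDTDTTDTDTDTDDGTTTDTTDT in place — T DT DT T DT T DT DT T DT T DT T DT T T KDD DT DT DT T DT DT T DT — and concatenate.

TDTDTTDTTDTDTTDTTDTTDTTTKDDDTDTDTTDTDTTDT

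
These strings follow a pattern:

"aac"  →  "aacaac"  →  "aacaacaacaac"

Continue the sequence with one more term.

Each string is two copies of the previous one concatenated.
Doubling aacaacaacaac:

aacaacaacaacaacaacaacaac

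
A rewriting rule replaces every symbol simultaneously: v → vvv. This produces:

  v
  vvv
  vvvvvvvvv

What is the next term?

Rewriting each symbol of vvvvvvvvv: v→vvv, v→vvv, v→vvv, v→vvv, v→vvv, v→vvv, v→vvv, v→vvv, v→vvv, which concatenates to vvv vvv vvv vvv vvv vvv vvv vvv vvv.

vvvvvvvvvvvvvvvvvvvvvvvvvvv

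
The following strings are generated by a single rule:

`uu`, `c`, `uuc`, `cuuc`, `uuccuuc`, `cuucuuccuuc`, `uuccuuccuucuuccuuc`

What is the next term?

From term 3 onward, concatenate the second-to-last term with the last: uu·c = uuc, c·uuc = cuuc, …
Continuing: cuucuuccuuc · uuccuuccuucuuccuuc gives term 8.

cuucuuccuucuuccuuccuucuuccuuc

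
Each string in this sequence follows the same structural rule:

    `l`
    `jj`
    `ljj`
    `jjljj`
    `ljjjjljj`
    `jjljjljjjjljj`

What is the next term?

ljjjjljjjjljjljjjjljj

This is a Fibonacci-style word recurrence s(k) = s(k−2)·s(k−1): e.g. l·jj = ljj.
The next term joins ljjjjljj and jjljjljjjjljj.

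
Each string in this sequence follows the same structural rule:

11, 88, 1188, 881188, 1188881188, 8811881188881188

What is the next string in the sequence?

From term 3 onward, concatenate the second-to-last term with the last: 11·88 = 1188, 88·1188 = 881188, …
So term 7 is 1188881188·8811881188881188.

11888811888811881188881188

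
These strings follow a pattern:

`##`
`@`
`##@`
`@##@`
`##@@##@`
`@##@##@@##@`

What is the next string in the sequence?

##@@##@@##@##@@##@

From term 3 onward, concatenate the second-to-last term with the last: ##·@ = ##@, @·##@ = @##@, …
The next term joins ##@@##@ and @##@##@@##@.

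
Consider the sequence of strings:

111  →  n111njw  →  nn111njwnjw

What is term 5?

Every step adds n to the front and njw to the end of the previous string.
From nn111njwnjw, 2 further steps: nn111njwnjw → nnn111njwnjwnjw → (answer).

nnnn111njwnjwnjwnjw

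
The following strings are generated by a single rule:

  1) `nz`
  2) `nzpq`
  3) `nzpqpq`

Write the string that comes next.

Every step adds pq to the end: s(k+1) = s(k)·pq.
One more step from nzpqpq gives the answer.

nzpqpqpq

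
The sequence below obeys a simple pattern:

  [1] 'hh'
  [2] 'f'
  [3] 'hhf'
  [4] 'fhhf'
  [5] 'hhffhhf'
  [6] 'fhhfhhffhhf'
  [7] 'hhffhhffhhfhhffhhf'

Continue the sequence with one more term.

This is a Fibonacci-style word recurrence s(k) = s(k−2)·s(k−1): e.g. hh·f = hhf.
The next term joins fhhfhhffhhf and hhffhhffhhfhhffhhf.

fhhfhhffhhfhhffhhffhhfhhffhhf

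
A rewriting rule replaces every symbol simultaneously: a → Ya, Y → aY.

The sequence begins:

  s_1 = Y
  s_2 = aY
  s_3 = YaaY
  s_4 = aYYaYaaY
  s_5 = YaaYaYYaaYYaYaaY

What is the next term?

Replace each of the 16 characters of YaaYaYYaaYYaYaaY in place — aY Ya Ya aY Ya aY aY Ya Ya aY aY Ya aY Ya Ya aY — and concatenate.

aYYaYaaYYaaYaYYaYaaYaYYaaYYaYaaY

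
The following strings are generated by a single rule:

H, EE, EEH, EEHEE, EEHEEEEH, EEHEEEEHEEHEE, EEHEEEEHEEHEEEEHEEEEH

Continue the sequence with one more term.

From term 3 onward, concatenate the last term with the second-to-last: EE·H = EEH, EEH·EE = EEHEE, …
Continuing: EEHEEEEHEEHEEEEHEEEEH · EEHEEEEHEEHEE gives term 8.

EEHEEEEHEEHEEEEHEEEEHEEHEEEEHEEHEE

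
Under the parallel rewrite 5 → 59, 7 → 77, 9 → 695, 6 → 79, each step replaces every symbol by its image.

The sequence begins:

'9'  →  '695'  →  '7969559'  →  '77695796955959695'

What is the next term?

7777796955977695796955959695596957969559

Applying the rule to each of the 17 symbols of 77695796955959695 gives the pieces 77 77 79 695 59 77 695 79 695 59 59 695 59 695 79 695 59, which concatenate to the answer.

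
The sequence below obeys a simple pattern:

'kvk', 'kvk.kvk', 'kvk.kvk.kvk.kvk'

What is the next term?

Each string is two copies of the previous one joined by '.'.
One more doubling of kvk.kvk.kvk.kvk gives the answer.

kvk.kvk.kvk.kvk.kvk.kvk.kvk.kvk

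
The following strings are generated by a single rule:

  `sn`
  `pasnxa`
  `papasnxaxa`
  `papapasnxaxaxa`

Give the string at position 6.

Each term wraps the previous one in pa on the left and xa on the right.
From papapasnxaxaxa, 2 further steps: papapasnxaxaxa → papapapasnxaxaxaxa → (answer).

papapapapasnxaxaxaxaxa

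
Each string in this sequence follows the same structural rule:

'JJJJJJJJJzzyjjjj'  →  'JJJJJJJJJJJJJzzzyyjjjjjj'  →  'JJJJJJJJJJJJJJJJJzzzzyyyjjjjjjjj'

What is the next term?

JJJJJJJJJJJJJJJJJJJJJzzzzzyyyyjjjjjjjjjj

Each string has the form J^{4n+1} z^{n} y^{n-1} j^{2n}, where the shown terms are n = 2, 3, 4.
For the next term, n = 5, so the run lengths are 21, 5, 4, 10.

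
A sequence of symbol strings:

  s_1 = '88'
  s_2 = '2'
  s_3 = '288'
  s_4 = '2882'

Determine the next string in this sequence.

This is a Fibonacci-style word recurrence s(k) = s(k−1)·s(k−2): e.g. 2·88 = 288.
The next term joins 2882 and 288.

2882288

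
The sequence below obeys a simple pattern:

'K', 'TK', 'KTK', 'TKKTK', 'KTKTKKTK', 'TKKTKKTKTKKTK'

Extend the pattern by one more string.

This is a Fibonacci-style word recurrence s(k) = s(k−2)·s(k−1): e.g. K·TK = KTK.
The next term joins KTKTKKTK and TKKTKKTKTKKTK.

KTKTKKTKTKKTKKTKTKKTK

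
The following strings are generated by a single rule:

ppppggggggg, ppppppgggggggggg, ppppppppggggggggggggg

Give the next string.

Term n consists of 2n p's, followed by 3n+1 g's, where the shown terms are n = 2, 3, 4.
At n = 5 the blocks have lengths 10, 16.

ppppppppppgggggggggggggggg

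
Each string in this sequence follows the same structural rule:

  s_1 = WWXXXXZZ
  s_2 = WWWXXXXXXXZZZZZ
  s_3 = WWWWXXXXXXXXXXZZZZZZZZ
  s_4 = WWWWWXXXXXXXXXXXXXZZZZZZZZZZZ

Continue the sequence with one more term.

WWWWWWXXXXXXXXXXXXXXXXZZZZZZZZZZZZZZ

Term n consists of n+1 W's, followed by 3n+1 X's, followed by 3n-1 Z's (n = 1, 2, …).
At n = 5 the blocks have lengths 6, 16, 14.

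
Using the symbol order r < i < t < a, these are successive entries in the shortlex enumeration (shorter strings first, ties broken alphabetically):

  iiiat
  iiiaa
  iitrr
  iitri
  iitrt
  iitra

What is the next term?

iitir

Treat iitra as a base-4 numeral over the given alphabet and add one, carrying through any trailing a's.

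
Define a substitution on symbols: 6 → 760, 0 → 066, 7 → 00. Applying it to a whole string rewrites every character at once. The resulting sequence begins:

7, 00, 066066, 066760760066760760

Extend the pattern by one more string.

φ(066760760066760760) expands symbol-by-symbol to 066 760 760 00 760 066 00 760 066 066 760 760 00 760 066 00 760 066; joining the 18 pieces gives the next term.

06676076000760066007600660667607600076006600760066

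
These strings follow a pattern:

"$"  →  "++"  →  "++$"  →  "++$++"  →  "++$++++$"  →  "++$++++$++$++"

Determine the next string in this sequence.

Each term (from the third on) is the previous term followed by the one before it: term 3 = ++·$ = ++$.
So term 7 is ++$++++$++$++·++$++++$.

++$++++$++$++++$++++$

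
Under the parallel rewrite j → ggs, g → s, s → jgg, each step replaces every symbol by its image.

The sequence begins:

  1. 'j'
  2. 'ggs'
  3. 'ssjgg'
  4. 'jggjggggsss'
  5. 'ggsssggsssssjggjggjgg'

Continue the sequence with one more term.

Replace each of the 21 characters of ggsssggsssssjggjggjgg in place — s s jgg jgg jgg s s jgg jgg jgg jgg jgg ggs s s ggs s s ggs s s — and concatenate.

ssjggjggjggssjggjggjggjggjggggsssggsssggsss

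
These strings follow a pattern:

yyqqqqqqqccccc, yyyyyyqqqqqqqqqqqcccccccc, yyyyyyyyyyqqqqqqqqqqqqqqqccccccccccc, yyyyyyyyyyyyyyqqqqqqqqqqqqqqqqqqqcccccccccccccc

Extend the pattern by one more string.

Reading off run lengths: y runs 2, 6, 10, 14; q runs 7, 11, 15, 19; c runs 5, 8, 11, 14 — each is linear in n (n = 1, 2, …).
For the next term, n = 5, so the run lengths are 18, 23, 17.

yyyyyyyyyyyyyyyyyyqqqqqqqqqqqqqqqqqqqqqqqccccccccccccccccc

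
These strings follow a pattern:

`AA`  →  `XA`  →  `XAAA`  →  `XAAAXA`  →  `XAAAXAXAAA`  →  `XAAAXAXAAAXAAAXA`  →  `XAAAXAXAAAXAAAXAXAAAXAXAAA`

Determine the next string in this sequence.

XAAAXAXAAAXAAAXAXAAAXAXAAAXAAAXAXAAAXAAAXA

Each term (from the third on) is the previous term followed by the one before it: term 3 = XA·AA = XAAA.
Continuing: XAAAXAXAAAXAAAXAXAAAXAXAAA · XAAAXAXAAAXAAAXA gives term 8.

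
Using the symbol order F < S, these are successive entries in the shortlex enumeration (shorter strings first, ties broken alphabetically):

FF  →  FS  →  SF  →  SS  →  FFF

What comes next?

Treat FFF as a base-2 numeral over the given alphabet and add one, carrying through any trailing S's.

FFS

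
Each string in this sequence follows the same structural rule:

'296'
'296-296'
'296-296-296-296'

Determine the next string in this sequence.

Every step duplicates the string with '-' between the halves.
One more doubling of 296-296-296-296 gives the answer.

296-296-296-296-296-296-296-296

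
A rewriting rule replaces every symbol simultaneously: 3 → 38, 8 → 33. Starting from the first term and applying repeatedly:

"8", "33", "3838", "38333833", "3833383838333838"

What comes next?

φ(3833383838333838) expands symbol-by-symbol to 38 33 38 38 38 33 38 33 38 33 38 38 38 33 38 33; joining the 16 pieces gives the next term.

38333838383338333833383838333833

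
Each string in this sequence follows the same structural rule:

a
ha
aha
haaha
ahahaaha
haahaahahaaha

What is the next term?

ahahaahahaahaahahaaha

This is a Fibonacci-style word recurrence s(k) = s(k−2)·s(k−1): e.g. a·ha = aha.
The next term joins ahahaaha and haahaahahaaha.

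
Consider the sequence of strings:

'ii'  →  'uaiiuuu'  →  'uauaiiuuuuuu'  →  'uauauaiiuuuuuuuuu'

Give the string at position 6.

Each term wraps the previous one in ua on the left and uuu on the right.
From uauauaiiuuuuuuuuu, 2 further steps: uauauaiiuuuuuuuuu → uauauauaiiuuuuuuuuuuuu → (answer).

uauauauauaiiuuuuuuuuuuuuuuu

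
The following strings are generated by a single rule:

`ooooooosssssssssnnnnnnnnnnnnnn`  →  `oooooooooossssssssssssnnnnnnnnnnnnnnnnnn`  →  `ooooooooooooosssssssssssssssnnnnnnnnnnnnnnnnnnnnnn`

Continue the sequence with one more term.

oooooooooooooooossssssssssssssssssnnnnnnnnnnnnnnnnnnnnnnnnnn

Reading off run lengths: o runs 7, 10, 13; s runs 9, 12, 15; n runs 14, 18, 22 — each is linear in n, where the shown terms are n = 3, 4, 5.
For the next term, n = 6, so the run lengths are 16, 18, 26.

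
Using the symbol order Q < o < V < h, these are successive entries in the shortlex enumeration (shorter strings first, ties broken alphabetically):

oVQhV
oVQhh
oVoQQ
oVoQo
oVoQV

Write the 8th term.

Continuing the enumeration 3 steps past oVoQV: oVoQV → oVoQh → oVooQ → (answer).

oVooo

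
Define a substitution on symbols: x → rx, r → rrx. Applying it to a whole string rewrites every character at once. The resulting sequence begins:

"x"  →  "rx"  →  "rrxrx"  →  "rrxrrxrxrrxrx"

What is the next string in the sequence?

rrxrrxrxrrxrrxrxrrxrxrrxrrxrxrrxrx

Replace each of the 13 characters of rrxrrxrxrrxrx in place — rrx rrx rx rrx rrx rx rrx rx rrx rrx rx rrx rx — and concatenate.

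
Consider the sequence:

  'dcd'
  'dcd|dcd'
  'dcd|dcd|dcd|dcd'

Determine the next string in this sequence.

Each string is two copies of the previous one joined by '|'.
Doubling dcd|dcd|dcd|dcd with '|' between the halves:

dcd|dcd|dcd|dcd|dcd|dcd|dcd|dcd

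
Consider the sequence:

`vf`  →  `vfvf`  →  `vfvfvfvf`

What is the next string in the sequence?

vfvfvfvfvfvfvfvf

Each string is two copies of the previous one concatenated.
So the next term is two copies of vfvfvfvf.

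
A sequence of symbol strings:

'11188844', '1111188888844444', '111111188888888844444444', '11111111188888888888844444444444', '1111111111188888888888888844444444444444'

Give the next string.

Term n consists of 2n+1 1's, followed by 3n 8's, followed by 3n-1 4's (n = 1, 2, …).
For the next term, n = 6, so the run lengths are 13, 18, 17.

111111111111188888888888888888844444444444444444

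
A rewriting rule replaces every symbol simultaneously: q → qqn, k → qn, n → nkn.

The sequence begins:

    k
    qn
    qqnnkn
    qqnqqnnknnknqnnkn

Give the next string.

Rewriting the 17 symbols of qqnqqnnknnknqnnkn one by one yields qqn qqn nkn qqn qqn nkn nkn qn nkn nkn qn nkn qqn nkn nkn qn nkn; concatenated:

qqnqqnnknqqnqqnnknnknqnnknnknqnnknqqnnknnknqnnkn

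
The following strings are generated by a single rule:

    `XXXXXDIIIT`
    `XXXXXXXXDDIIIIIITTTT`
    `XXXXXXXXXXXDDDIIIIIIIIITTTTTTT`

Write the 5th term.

XXXXXXXXXXXXXXXXXDDDDDIIIIIIIIIIIIIIITTTTTTTTTTTTT

Term n consists of 3n+2 X's, followed by n D's, followed by 3n I's, followed by 3n-2 T's (n = 1, 2, …).
For term 5, n = 5, so the run lengths are 17, 5, 15, 13.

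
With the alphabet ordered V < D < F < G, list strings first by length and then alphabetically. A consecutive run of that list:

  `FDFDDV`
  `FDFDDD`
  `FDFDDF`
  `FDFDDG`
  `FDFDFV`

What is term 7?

Stepping forward 2 times from FDFDFV: FDFDFV → FDFDFD, then the target.

FDFDFF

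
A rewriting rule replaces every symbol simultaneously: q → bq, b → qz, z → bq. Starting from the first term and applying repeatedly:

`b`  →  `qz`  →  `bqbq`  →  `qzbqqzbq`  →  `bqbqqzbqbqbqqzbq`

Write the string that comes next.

qzbqqzbqbqbqqzbqqzbqqzbqbqbqqzbq

φ(bqbqqzbqbqbqqzbq) expands symbol-by-symbol to qz bq qz bq bq bq qz bq qz bq qz bq bq bq qz bq; joining the 16 pieces gives the next term.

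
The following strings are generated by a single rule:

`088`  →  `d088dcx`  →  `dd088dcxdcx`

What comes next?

ddd088dcxdcxdcx

Each term wraps the previous one in d on the left and dcx on the right.
One more step from dd088dcxdcx gives the answer.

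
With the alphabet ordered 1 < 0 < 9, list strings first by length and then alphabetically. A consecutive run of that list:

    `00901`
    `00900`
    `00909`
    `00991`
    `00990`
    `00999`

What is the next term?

09111

Treat 00999 as a base-3 numeral over the given alphabet and add one, carrying through any trailing 9's.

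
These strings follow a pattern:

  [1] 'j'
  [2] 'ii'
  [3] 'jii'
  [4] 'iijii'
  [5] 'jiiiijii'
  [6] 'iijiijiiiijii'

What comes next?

jiiiijiiiijiijiiiijii

From term 3 onward, concatenate the second-to-last term with the last: j·ii = jii, ii·jii = iijii, …
So term 7 is jiiiijii·iijiijiiiijii.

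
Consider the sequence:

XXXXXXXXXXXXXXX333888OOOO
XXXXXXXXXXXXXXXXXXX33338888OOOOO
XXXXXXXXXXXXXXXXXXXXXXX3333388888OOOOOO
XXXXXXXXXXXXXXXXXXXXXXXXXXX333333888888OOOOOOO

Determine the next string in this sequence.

Term n consists of 4n+3 X's, followed by n 3's, followed by n 8's, followed by n+1 O's, where the shown terms are n = 3, 4, 5, 6.
At n = 7 the blocks have lengths 31, 7, 7, 8.

XXXXXXXXXXXXXXXXXXXXXXXXXXXXXXX33333338888888OOOOOOOO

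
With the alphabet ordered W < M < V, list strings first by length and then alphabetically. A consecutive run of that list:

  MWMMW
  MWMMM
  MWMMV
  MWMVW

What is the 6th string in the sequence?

Advancing 2 positions from MWMVW through MWMVW → MWMVM reaches term 6.

MWMVV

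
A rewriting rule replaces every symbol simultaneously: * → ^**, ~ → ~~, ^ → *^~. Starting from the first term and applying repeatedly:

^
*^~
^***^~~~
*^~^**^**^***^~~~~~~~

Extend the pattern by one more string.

φ(*^~^**^**^***^~~~~~~~) expands symbol-by-symbol to ^** *^~ ~~ *^~ ^** ^** *^~ ^** ^** *^~ ^** ^** ^** *^~ ~~ ~~ ~~ ~~ ~~ ~~ ~~; joining the 21 pieces gives the next term.

^***^~~~*^~^**^***^~^**^***^~^**^**^***^~~~~~~~~~~~~~~~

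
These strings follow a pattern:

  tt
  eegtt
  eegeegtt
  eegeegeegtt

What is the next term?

eegeegeegeegtt

Every step adds eeg at the front: s(k+1) = eeg·s(k).
So the next term is eeg·eegeegeegtt.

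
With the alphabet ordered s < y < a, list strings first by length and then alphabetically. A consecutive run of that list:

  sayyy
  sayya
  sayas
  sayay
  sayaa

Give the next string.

The successor of sayaa increments the rightmost position that isn't already a and resets every position after it to s.

saass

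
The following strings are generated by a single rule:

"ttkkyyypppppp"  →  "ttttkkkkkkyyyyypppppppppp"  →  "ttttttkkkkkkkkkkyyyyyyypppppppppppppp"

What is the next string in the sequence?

The n-th term is 2n t's then 4n-2 k's then 2n+1 y's then 4n+2 p's (n = 1, 2, …).
Setting n = 4 gives 8, 14, 9, 18 characters in each block.

ttttttttkkkkkkkkkkkkkkyyyyyyyyypppppppppppppppppp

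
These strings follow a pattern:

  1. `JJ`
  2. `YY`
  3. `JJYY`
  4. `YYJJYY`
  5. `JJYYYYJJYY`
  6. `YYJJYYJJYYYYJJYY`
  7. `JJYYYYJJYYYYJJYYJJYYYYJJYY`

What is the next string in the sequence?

YYJJYYJJYYYYJJYYJJYYYYJJYYYYJJYYJJYYYYJJYY

Each term (from the third on) is the two preceding terms concatenated in order: term 3 = JJ·YY = JJYY.
Continuing: YYJJYYJJYYYYJJYY · JJYYYYJJYYYYJJYYJJYYYYJJYY gives term 8.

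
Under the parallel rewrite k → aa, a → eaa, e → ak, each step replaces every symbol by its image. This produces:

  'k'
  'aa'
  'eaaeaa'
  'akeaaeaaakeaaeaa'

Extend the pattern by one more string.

Replace each of the 16 characters of akeaaeaaakeaaeaa in place — eaa aa ak eaa eaa ak eaa eaa eaa aa ak eaa eaa ak eaa eaa — and concatenate.

eaaaaakeaaeaaakeaaeaaeaaaaakeaaeaaakeaaeaa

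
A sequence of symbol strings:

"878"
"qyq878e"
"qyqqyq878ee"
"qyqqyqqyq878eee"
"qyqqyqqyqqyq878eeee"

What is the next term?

s(k+1) = qyq·s(k)·e, so each term gains qyq as a prefix and e as a suffix.
One more step from qyqqyqqyqqyq878eeee gives the answer.

qyqqyqqyqqyqqyq878eeeee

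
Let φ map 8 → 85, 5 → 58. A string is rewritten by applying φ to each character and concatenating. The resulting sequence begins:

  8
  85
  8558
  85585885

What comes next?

Rewriting each symbol of 85585885: 8→85, 5→58, 5→58, 8→85, 5→58, 8→85, 8→85, 5→58, which concatenates to 85 58 58 85 58 85 85 58.

8558588558858558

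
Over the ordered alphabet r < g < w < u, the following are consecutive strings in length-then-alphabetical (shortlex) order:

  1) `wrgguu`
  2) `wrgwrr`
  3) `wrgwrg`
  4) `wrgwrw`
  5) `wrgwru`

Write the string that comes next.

wrgwgr

Treat wrgwru as a base-4 numeral over the given alphabet and add one, carrying through any trailing u's.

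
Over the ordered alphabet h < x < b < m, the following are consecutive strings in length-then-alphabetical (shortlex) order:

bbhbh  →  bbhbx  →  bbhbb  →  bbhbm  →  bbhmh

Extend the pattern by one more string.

bbhmx

Treat bbhmh as a base-4 numeral over the given alphabet and add one, carrying through any trailing m's.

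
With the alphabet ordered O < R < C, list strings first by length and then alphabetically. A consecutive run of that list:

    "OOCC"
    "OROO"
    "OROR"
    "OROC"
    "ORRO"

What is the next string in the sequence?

ORRR

The successor of ORRO increments the rightmost position that isn't already C and resets every position after it to O.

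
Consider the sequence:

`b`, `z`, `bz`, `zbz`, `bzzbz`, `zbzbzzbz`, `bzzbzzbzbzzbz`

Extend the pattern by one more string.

zbzbzzbzbzzbzzbzbzzbz

Each term (from the third on) is the two preceding terms concatenated in order: term 3 = b·z = bz.
Continuing: zbzbzzbz · bzzbzzbzbzzbz gives term 8.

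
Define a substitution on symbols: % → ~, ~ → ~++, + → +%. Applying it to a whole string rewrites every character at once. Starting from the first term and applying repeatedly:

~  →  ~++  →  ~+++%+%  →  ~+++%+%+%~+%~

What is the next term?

~+++%+%+%~+%~+%~~+++%~~++

Replace each of the 13 characters of ~+++%+%+%~+%~ in place — ~++ +% +% +% ~ +% ~ +% ~ ~++ +% ~ ~++ — and concatenate.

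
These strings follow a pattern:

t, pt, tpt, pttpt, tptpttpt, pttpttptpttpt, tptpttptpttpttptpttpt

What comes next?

pttpttptpttpttptpttptpttpttptpttpt

Each term (from the third on) is the two preceding terms concatenated in order: term 3 = t·pt = tpt.
So term 8 is pttpttptpttpt·tptpttptpttpttptpttpt.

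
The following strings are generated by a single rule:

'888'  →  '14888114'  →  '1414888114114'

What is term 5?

14141414888114114114114

s(k+1) = 14·s(k)·114, so each term gains 14 as a prefix and 114 as a suffix.
From 1414888114114, 2 further steps: 1414888114114 → 141414888114114114 → (answer).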